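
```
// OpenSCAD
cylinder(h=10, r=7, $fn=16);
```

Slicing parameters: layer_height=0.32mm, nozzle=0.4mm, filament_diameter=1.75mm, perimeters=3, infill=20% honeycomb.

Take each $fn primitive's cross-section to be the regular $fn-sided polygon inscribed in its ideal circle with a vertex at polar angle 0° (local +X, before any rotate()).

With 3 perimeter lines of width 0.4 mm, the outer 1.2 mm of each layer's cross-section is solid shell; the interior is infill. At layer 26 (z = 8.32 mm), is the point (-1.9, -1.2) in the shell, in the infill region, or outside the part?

At z = 8.32 mm: the cylinder: section is a regular 16-gon, circumradius r=7. Overall, the cross-section is a single solid region. The nearest boundary edge runs (-6.47, -2.68)→(-4.95, -4.95); distance from the point to it = 4.62 mm. The point is inside the cross-section and 4.62 mm from the nearest boundary — more than the 1.2 mm shell width (3 × 0.4), so it's in the infill interior.

infill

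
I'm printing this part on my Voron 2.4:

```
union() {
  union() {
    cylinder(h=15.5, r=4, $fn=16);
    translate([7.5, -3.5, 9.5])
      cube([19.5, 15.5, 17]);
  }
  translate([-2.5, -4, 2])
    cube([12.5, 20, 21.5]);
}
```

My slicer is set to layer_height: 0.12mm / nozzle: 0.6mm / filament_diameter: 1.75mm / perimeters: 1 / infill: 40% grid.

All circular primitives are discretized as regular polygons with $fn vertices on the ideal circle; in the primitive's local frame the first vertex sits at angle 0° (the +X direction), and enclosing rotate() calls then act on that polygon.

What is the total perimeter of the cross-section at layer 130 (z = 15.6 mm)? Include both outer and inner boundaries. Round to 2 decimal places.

99.00 mm

At z = 15.6 mm: the cylinder is absent (z outside [0, 15.5]); the cube at (7.5, -3.5) is present — its section is the full 19.5×15.5 rectangle (perimeter 70.00 mm); Merging all regions: only the 19.5×15.5 cube at (7.5, -3.5) is present, so the union is just that shape — boundary = 70.00 mm; the cube at (-2.5, -4) (footprint 12.5×20) is included at this height (perimeter 65.00 mm); Taking the union: the regions partially overlap (shared area 38.75 mm²), so the edge portions inside another operand are dropped and the merged outline is re-measured after clipping — boundary = 99.00 mm. Overall, the cross-section is a single solid region. Total boundary length (outer) = 99.00 mm.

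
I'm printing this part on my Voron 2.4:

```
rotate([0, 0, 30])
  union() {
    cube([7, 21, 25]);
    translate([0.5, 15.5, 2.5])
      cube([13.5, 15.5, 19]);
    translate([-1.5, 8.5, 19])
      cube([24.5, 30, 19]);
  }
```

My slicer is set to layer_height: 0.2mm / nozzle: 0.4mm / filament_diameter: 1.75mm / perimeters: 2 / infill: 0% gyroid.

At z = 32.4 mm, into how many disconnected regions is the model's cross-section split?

1

At z = 32.4 mm: the cube is not intersected at this z (z outside [0, 25]); the cube at (0.5, 15.5) is not intersected at this z (z outside [2.5, 21.5]); the cube at (-1.5, 8.5) (footprint 24.5×30) is included at this height; Taking the union: only the 24.5×30 cube at (-1.5, 8.5) is present, so the union is just that shape — 1 connected region; (whole slice rotated 30° about Z — lengths, areas and connectivity unchanged). The result has 1 disconnected region.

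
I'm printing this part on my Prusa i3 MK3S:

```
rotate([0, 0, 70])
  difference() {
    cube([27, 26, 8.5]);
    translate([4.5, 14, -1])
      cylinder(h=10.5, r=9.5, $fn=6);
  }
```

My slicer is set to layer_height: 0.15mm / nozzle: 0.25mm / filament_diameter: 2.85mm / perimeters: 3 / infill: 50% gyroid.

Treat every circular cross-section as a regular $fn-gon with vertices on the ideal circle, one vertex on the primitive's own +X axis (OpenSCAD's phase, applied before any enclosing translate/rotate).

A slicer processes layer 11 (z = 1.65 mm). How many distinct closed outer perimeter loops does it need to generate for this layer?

1

At z = 1.65 mm: the cube (footprint 27×26) is included at this height; the r=9.5 cylinder at (4.5, 14) gives a regular 6-gon of circumradius 9.5 (constant along its height); Subtracting the remaining from the first: starting from the 27×26 cube, the r=9.5 cylinder at (4.5, 14) partially overlaps it — only the 191.28 mm² overlap (of its 234.48 mm²) is removed, clipping the outline — 1 connected region; (whole slice rotated 70° about Z — lengths, areas and connectivity unchanged). The result has 1 disconnected region.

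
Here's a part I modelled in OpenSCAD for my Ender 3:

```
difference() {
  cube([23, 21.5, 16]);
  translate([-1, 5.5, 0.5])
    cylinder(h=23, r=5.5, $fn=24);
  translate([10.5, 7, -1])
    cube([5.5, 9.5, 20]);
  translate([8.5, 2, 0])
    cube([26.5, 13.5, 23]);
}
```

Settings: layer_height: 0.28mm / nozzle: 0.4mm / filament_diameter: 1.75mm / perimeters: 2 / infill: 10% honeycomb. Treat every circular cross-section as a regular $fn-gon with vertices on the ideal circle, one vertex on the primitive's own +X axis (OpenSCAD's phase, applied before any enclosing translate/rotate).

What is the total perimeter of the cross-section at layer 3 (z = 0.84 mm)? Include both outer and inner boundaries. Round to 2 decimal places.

124.48 mm

At z = 0.84 mm: the cube (footprint 23×21.5) is included at this height (perimeter 89.00 mm); the cylinder at (-1, 5.5): section is a regular 24-gon, circumradius r=5.5 (perimeter = 2·24·5.500·sin(180°/24) = 34.46 mm); the cube at (10.5, 7) is present — its section is the full 5.5×9.5 rectangle (perimeter 30.00 mm); the cube at (8.5, 2) is present — its section is the full 26.5×13.5 rectangle (perimeter 80.00 mm); Taking the first minus the rest: starting from the 23×21.5 cube, the r=5.5 cylinder at (-1, 5.5) partially overlaps it — only the 36.11 mm² overlap (of its 93.95 mm²) is removed, clipping the outline; the 5.5×9.5 cube at (10.5, 7) lies wholly inside it (removes its full 52.25 mm² and its 30.00 mm outline becomes a hole wall); the 26.5×13.5 cube at (8.5, 2) partially overlaps it — only the 149.00 mm² overlap (of its 357.75 mm²) is removed, clipping the outline — boundary = 124.48 mm. Overall, the cross-section is a single solid region. Total boundary length (outer) = 124.48 mm.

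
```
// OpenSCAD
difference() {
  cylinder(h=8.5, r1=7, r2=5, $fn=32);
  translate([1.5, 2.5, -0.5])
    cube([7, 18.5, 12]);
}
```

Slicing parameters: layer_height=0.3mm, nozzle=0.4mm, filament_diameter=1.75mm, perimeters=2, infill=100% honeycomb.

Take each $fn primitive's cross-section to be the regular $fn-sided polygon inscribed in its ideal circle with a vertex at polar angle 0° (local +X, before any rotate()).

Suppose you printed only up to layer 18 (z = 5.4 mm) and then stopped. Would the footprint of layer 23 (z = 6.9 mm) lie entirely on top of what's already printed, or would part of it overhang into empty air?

entirely on top

Compare the two slices. At z = 5.4: the cone (r1=7→r2=5) has section circumradius 5.729 here — a regular 32-gon (area = (32/2)·5.729²·sin(360°/32) = 102.47 mm²); the 7×18.5 cube at (1.5, 2.5) contributes its full rectangle (area 129.50 mm²); After the difference (first − rest): starting from the cone (102.47 mm²), the 7×18.5 cube at (1.5, 2.5) partially overlaps it — only the 7.09 mm² overlap (of its 129.50 mm²) is removed, clipping the outline — area = 95.38 mm². At z = 6.9: the cone (r1=7→r2=5) has section circumradius 5.376 here — a regular 32-gon (area = (32/2)·5.376²·sin(360°/32) = 90.23 mm²); the 7×18.5 cube at (1.5, 2.5) contributes its full rectangle (area 129.50 mm²); After the difference (first − rest): starting from the cone (90.23 mm²), the 7×18.5 cube at (1.5, 2.5) partially overlaps it — only the 5.48 mm² overlap (of its 129.50 mm²) is removed, clipping the outline — area = 84.75 mm². Checking containment: the cross-section at z = 6.9 is a subset of the cross-section at z = 5.4.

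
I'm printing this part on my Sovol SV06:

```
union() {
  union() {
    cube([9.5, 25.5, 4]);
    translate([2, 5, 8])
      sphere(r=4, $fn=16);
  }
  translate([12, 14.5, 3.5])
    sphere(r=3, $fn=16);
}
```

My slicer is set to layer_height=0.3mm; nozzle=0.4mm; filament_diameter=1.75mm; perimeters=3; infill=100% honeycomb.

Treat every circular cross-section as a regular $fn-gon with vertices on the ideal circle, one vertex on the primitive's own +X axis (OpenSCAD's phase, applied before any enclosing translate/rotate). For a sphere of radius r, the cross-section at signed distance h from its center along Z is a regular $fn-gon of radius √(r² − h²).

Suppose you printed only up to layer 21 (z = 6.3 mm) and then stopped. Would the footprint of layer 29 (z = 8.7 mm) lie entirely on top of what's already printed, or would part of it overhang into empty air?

part overhangs

Compare the two slices. At z = 6.3: the cube is not intersected at this z (z outside [0, 4]); the r=4 sphere at (2, 5) contributes a regular 16-gon of circumradius √(4²−1.7²) = 3.621 (area = (16/2)·3.621²·sin(360°/16) = 40.14 mm²); Taking the union: only the r=4 sphere at (2, 5) is present, so the union is just that shape — area = 40.14 mm²; the r=3 sphere at (12, 14.5) contributes a regular 16-gon of circumradius √(3²−2.8²) = 1.077 (area = (16/2)·1.077²·sin(360°/16) = 3.55 mm²); Merging all regions: the 2 present regions are separate (no shared area or edge), so areas and boundary lengths simply add and each stays a separate island — area = 43.69 mm². At z = 8.7: the cube is not intersected at this z (z outside [0, 4]); the r=4 sphere at (2, 5) slices to a regular 16-gon of circumradius 3.938 (√(r²−h²) with h=0.7 from center) (area = (16/2)·3.938²·sin(360°/16) = 47.48 mm²); Taking the union: only the r=4 sphere at (2, 5) is present, so the union is just that shape — area = 47.48 mm²; the sphere at (12, 14.5) is absent (|z−center|=5.200 > r=3); Merging all regions: only the result so far is present, so the union is just that shape — area = 47.48 mm². Checking containment: at z = 8.7 the cross-section extends beyond the z = 6.3 cross-section by about 7.35 mm².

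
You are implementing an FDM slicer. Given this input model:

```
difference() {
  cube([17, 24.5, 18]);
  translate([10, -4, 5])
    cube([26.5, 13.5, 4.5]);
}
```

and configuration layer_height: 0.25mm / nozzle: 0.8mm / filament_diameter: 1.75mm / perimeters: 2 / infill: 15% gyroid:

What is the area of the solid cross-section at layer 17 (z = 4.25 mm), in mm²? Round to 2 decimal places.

At z = 4.25 mm: the cube (footprint 17×24.5) is included at this height (area 416.50 mm²); the cube at (10, -4) is absent (z outside [5, 9.5]); Taking the first minus the rest: none of the subtracted shapes is present at this height, so the 17×24.5 cube is unchanged — area = 416.50 mm². Overall, the cross-section is a single solid region. Net area = 416.50 mm².

416.50 mm²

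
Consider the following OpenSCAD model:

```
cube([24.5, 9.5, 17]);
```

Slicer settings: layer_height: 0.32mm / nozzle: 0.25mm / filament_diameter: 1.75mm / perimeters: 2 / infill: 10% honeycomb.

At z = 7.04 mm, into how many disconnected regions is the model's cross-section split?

At z = 7.04 mm: the cube is present — its section is the full 24.5×9.5 rectangle. The result has 1 disconnected region.

1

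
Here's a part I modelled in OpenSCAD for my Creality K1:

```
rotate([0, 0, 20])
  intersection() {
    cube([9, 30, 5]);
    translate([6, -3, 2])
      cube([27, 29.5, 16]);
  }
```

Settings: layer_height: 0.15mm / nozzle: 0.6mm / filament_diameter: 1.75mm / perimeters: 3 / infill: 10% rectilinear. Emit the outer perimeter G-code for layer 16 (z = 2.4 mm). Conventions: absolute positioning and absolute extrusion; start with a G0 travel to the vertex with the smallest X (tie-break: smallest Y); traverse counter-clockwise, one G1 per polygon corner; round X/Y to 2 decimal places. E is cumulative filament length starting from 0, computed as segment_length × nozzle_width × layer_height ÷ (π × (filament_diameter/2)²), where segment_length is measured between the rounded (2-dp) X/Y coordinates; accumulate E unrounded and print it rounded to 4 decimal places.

G0 X-3.43 Y26.95 Z2.40
G1 X5.64 Y2.05 E0.9916
G1 X8.46 Y3.08 E1.1039
G1 X-0.61 Y27.98 E2.0955
G1 X-3.43 Y26.95 E2.2078

At z = 2.4 mm: the cube is present — its section is the full 9×30 rectangle; the 27×29.5 cube at (6, -3) contributes its full rectangle; Keeping only the common overlap: the 27×29.5 cube at (6, -3) partially overlaps the 9×30 cube; clipping to the common part keeps 79.50 mm² — 1 connected region; (rotated 20° about Z; rotation is an isometry so areas/perimeters/island counts are preserved). The outline is a single polygon with 4 vertices. Extrusion per mm of travel: 0.6 × 0.15 / (π × 0.875²) = 0.037418. Accumulating E over each segment gives final E = 2.2078.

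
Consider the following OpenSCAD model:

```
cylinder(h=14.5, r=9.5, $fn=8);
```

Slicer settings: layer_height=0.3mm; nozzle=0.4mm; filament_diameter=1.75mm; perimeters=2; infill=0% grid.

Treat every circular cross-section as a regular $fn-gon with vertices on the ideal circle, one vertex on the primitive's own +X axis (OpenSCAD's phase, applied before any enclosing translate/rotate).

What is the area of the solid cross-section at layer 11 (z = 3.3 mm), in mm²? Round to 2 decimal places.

255.27 mm²

At z = 3.3 mm: the r=9.5 cylinder gives a regular 8-gon of circumradius 9.5 (constant along its height) (area = (8/2)·9.500²·sin(360°/8) = 255.27 mm²). Overall, the cross-section is a single solid region. Net area = 255.27 mm².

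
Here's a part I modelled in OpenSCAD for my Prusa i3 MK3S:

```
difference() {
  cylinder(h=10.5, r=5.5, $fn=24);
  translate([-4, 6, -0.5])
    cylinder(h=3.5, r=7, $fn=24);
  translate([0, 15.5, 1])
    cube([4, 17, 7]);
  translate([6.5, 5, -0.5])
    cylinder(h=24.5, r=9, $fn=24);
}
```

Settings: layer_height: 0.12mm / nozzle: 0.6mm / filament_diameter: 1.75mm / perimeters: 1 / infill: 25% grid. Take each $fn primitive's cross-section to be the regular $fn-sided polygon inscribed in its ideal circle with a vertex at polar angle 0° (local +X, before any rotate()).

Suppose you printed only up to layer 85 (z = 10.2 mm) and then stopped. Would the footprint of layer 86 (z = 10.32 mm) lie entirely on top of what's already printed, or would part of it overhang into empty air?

Compare the two slices. At z = 10.2: the r=5.5 cylinder contributes a regular 24-gon of circumradius 5.5 (area = (24/2)·5.500²·sin(360°/24) = 93.95 mm²); the cylinder at (-4, 6) is not intersected at this z (z outside [-0.5, 3]); the cube at (0, 15.5) is absent (z outside [1, 8]); the cylinder at (6.5, 5): section is a regular 24-gon, circumradius r=9 (area = (24/2)·9.000²·sin(360°/24) = 251.57 mm²); Taking the first minus the rest: starting from the r=5.5 cylinder (93.95 mm²), the r=9 cylinder at (6.5, 5) partially overlaps it — only the 48.73 mm² overlap (of its 251.57 mm²) is removed, clipping the outline — area = 45.23 mm². At z = 10.32: the r=5.5 cylinder gives a regular 24-gon of circumradius 5.5 (constant along its height) (area = (24/2)·5.500²·sin(360°/24) = 93.95 mm²); the cylinder at (-4, 6) is not intersected at this z (z outside [-0.5, 3]); the cube at (0, 15.5) does not reach this height (z outside [1, 8]); the cylinder at (6.5, 5): section is a regular 24-gon, circumradius r=9 (area = (24/2)·9.000²·sin(360°/24) = 251.57 mm²); After the difference (first − rest): starting from the r=5.5 cylinder (93.95 mm²), the r=9 cylinder at (6.5, 5) partially overlaps it — only the 48.73 mm² overlap (of its 251.57 mm²) is removed, clipping the outline — area = 45.23 mm². Checking containment: the cross-section at z = 10.32 is a subset of the cross-section at z = 10.2.

entirely on top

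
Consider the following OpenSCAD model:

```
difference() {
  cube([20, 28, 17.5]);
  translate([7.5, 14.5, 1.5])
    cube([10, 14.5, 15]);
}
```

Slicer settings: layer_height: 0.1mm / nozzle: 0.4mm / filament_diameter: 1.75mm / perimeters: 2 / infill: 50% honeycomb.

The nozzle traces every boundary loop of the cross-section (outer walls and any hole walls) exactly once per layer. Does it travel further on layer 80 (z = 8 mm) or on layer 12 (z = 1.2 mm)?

Layer 80 (z = 8): the cube (footprint 20×28) is included at this height (perimeter 96.00 mm); the 10×14.5 cube at (7.5, 14.5) contributes its full rectangle (perimeter 49.00 mm); After the difference (first − rest): starting from the 20×28 cube, the 10×14.5 cube at (7.5, 14.5) partially overlaps it — only the 135.00 mm² overlap (of its 145.00 mm²) is removed, clipping the outline — boundary = 123.00 mm. So its perimeter = 123.00 mm. Layer 12 (z = 1.2): the cube (footprint 20×28) is included at this height (perimeter 96.00 mm); the cube at (7.5, 14.5) is absent (z outside [1.5, 16.5]); Subtracting the remaining from the first: none of the subtracted shapes is present at this height, so the 20×28 cube is unchanged — boundary = 96.00 mm. So its perimeter = 96.00 mm. Layer 80 is larger (123.00 vs 96.00 mm).

layer 80 (z = 8 mm)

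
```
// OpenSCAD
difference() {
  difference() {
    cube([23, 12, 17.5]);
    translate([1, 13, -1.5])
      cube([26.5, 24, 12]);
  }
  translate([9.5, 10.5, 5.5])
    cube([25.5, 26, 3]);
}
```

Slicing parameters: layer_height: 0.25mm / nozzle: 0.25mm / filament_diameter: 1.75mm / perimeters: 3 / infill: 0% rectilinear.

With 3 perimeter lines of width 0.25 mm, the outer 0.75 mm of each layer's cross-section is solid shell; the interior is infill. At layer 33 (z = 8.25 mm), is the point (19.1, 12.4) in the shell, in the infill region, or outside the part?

outside

At z = 8.25 mm: the cube (footprint 23×12) is included at this height; the cube at (1, 13) (footprint 26.5×24) is included at this height; Taking the first minus the rest: starting from the 23×12 cube, the 26.5×24 cube at (1, 13) misses the remaining region (no effect) — 1 connected region; the cube at (9.5, 10.5) (footprint 25.5×26) is included at this height; Taking the first minus the rest: starting from that combined region, the 25.5×26 cube at (9.5, 10.5) partially overlaps it — only the 20.25 mm² overlap (of its 663.00 mm²) is removed, clipping the outline — 1 connected region. Overall, the cross-section is a single solid region. The nearest boundary edge runs (9.50, 10.50)→(23.00, 10.50); distance from the point to it = 1.90 mm. The point is not inside any of the regions above, so it lies outside the cross-section (1.90 mm from the nearest boundary).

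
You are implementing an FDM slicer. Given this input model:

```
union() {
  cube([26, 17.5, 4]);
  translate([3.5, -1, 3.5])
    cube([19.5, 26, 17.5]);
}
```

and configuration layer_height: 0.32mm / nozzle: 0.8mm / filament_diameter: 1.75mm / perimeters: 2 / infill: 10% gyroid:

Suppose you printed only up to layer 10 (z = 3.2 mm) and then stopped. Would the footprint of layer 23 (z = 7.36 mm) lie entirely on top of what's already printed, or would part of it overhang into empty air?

Compare the two slices. At z = 3.2: the cube is present — its section is the full 26×17.5 rectangle (area 455.00 mm²); the cube at (3.5, -1) is absent (z outside [3.5, 21]); Merging all regions: only the 26×17.5 cube is present, so the union is just that shape — area = 455.00 mm². At z = 7.36: the cube does not reach this height (z outside [0, 4]); the 19.5×26 cube at (3.5, -1) contributes its full rectangle (area 507.00 mm²); Combining (union): only the 19.5×26 cube at (3.5, -1) is present, so the union is just that shape — area = 507.00 mm². Checking containment: at z = 7.36 the cross-section extends beyond the z = 3.2 cross-section by about 165.75 mm².

part overhangs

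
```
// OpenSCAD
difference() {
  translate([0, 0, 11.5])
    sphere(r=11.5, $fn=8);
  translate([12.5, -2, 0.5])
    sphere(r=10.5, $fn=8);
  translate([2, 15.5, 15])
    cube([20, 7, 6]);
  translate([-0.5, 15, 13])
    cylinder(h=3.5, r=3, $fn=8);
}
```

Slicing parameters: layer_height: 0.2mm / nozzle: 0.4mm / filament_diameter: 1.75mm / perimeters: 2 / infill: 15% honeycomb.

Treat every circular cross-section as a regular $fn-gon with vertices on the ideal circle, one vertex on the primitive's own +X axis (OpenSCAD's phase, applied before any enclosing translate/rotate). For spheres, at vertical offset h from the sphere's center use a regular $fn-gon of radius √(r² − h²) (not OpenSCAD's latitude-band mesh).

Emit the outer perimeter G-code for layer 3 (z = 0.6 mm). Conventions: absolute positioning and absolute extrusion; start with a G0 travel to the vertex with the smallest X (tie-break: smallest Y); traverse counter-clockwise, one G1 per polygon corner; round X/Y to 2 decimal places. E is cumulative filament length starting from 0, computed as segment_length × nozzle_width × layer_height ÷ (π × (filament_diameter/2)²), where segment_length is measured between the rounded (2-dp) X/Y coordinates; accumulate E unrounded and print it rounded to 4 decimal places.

At z = 0.6 mm: the sphere: section is a regular 8-gon, circumradius = √(r²−h²) = √(11.5²−10.9²) = 3.666; the r=10.5 sphere at (12.5, -2) contributes a regular 8-gon of circumradius √(10.5²−0.1²) = 10.500; the cube at (2, 15.5) is absent (z outside [15, 21]); the cylinder at (-0.5, 15) does not reach this height (z outside [13, 16.5]); Taking the first minus the rest: starting from the r=11.5 sphere, the r=10.5 sphere at (12.5, -2) partially overlaps it — only the 2.47 mm² overlap (of its 311.81 mm²) is removed, clipping the outline — 1 connected region. The outline is a single polygon with 9 vertices. Extrusion per mm of travel: 0.4 × 0.2 / (π × 0.875²) = 0.033260. Accumulating E over each segment gives final E = 0.7406.

G0 X-3.67 Y0.00 Z0.60
G1 X-2.59 Y-2.59 E0.0933
G1 X0.00 Y-3.67 E0.1867
G1 X2.30 Y-2.71 E0.2696
G1 X2.00 Y-2.00 E0.2952
G1 X3.25 Y1.01 E0.4036
G1 X2.59 Y2.59 E0.4606
G1 X0.00 Y3.67 E0.5539
G1 X-2.59 Y2.59 E0.6472
G1 X-3.67 Y0.00 E0.7406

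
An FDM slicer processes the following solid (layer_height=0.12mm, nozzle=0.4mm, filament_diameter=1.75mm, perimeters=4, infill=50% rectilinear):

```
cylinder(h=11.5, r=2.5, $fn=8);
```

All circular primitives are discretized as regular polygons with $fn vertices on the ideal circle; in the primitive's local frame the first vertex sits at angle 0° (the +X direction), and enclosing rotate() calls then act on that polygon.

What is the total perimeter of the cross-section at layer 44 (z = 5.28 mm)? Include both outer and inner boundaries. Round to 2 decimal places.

15.31 mm

At z = 5.28 mm: the r=2.5 cylinder contributes a regular 8-gon of circumradius 2.5 (perimeter = 2·8·2.500·sin(180°/8) = 15.31 mm). Overall, the cross-section is a single solid region. Total boundary length (outer) = 15.31 mm.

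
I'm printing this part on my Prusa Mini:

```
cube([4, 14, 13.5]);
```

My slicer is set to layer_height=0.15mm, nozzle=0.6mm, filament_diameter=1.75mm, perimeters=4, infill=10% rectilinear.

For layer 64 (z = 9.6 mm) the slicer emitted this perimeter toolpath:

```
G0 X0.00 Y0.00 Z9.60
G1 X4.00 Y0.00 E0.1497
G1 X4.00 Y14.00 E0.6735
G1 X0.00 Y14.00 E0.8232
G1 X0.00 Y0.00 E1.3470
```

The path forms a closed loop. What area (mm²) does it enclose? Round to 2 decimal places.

Apply the shoelace formula to the sequence of (X, Y) vertices; enclosed area = 56.00 mm².

56.00 mm²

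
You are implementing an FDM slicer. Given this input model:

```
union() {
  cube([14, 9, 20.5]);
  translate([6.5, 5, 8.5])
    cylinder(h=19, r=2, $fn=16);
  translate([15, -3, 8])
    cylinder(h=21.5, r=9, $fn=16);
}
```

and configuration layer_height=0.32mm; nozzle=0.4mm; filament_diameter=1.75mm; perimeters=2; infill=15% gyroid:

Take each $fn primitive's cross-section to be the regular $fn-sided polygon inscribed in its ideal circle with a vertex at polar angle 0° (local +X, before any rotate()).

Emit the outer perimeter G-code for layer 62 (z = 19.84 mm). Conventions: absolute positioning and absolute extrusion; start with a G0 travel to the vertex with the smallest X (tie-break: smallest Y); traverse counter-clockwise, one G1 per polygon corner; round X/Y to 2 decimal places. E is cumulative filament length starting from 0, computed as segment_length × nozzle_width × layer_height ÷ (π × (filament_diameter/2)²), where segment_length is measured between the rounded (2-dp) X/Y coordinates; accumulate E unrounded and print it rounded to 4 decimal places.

G0 X0.00 Y0.00 Z19.84
G1 X6.60 Y0.00 E0.3512
G1 X6.00 Y-3.00 E0.5140
G1 X6.69 Y-6.44 E0.7007
G1 X8.64 Y-9.36 E0.8876
G1 X11.56 Y-11.31 E1.0745
G1 X15.00 Y-12.00 E1.2612
G1 X18.44 Y-11.31 E1.4479
G1 X21.36 Y-9.36 E1.6347
G1 X23.31 Y-6.44 E1.8216
G1 X24.00 Y-3.00 E2.0083
G1 X23.31 Y0.44 E2.1950
G1 X21.36 Y3.36 E2.3819
G1 X18.44 Y5.31 E2.5687
G1 X15.00 Y6.00 E2.7554
G1 X14.00 Y5.80 E2.8097
G1 X14.00 Y9.00 E2.9800
G1 X0.00 Y9.00 E3.7250
G1 X0.00 Y0.00 E4.2040

At z = 19.84 mm: the 14×9 cube contributes its full rectangle; the cylinder at (6.5, 5): section is a regular 16-gon, circumradius r=2; the cylinder at (15, -3): section is a regular 16-gon, circumradius r=9; Taking the union: the regions partially overlap (shared area 42.24 mm²), so overlapping operands fuse into one piece — 1 connected region. The outline is a single polygon with 18 vertices. Extrusion per mm of travel: 0.4 × 0.32 / (π × 0.875²) = 0.053216. Accumulating E over each segment gives final E = 4.2040.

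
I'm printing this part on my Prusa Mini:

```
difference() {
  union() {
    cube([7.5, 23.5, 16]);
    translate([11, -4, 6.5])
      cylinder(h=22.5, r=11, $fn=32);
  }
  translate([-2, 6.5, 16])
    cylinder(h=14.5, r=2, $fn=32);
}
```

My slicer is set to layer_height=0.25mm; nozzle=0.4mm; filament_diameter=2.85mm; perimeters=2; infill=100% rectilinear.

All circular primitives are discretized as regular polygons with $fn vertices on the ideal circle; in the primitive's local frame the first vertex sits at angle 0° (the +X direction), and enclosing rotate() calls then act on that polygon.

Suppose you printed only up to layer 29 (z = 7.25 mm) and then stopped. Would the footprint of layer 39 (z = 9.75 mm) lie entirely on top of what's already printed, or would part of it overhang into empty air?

entirely on top

Compare the two slices. At z = 7.25: the 7.5×23.5 cube contributes its full rectangle (area 176.25 mm²); the r=11 cylinder at (11, -4) contributes a regular 32-gon of circumradius 11 (area = (32/2)·11.000²·sin(360°/32) = 377.69 mm²); Taking the union: the regions partially overlap — summed areas 553.94 mm² minus the doubly-counted overlap 27.85 mm² gives 526.09 mm² — area = 526.09 mm²; the cylinder at (-2, 6.5) is not intersected at this z (z outside [16, 30.5]); Subtracting the remaining from the first: none of the subtracted shapes is present at this height, so the result so far is unchanged — area = 526.09 mm². At z = 9.75: the cube is present — its section is the full 7.5×23.5 rectangle (area 176.25 mm²); the r=11 cylinder at (11, -4) gives a regular 32-gon of circumradius 11 (constant along its height) (area = (32/2)·11.000²·sin(360°/32) = 377.69 mm²); Merging all regions: the regions partially overlap — summed areas 553.94 mm² minus the doubly-counted overlap 27.85 mm² gives 526.09 mm² — area = 526.09 mm²; the cylinder at (-2, 6.5) is absent (z outside [16, 30.5]); After the difference (first − rest): none of the subtracted shapes is present at this height, so the result so far is unchanged — area = 526.09 mm². Checking containment: the cross-section at z = 9.75 is a subset of the cross-section at z = 7.25.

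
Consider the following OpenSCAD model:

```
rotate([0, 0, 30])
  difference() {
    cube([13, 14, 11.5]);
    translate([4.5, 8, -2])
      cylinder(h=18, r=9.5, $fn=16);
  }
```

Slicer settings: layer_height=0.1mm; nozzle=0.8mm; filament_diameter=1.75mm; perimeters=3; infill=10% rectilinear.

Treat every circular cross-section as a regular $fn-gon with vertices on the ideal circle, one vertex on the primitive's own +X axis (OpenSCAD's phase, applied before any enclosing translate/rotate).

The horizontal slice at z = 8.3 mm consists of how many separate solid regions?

2

At z = 8.3 mm: the cube (footprint 13×14) is included at this height; the r=9.5 cylinder at (4.5, 8) gives a regular 16-gon of circumradius 9.5 (constant along its height); Taking the first minus the rest: starting from the 13×14 cube, the r=9.5 cylinder at (4.5, 8) partially overlaps it — only the 174.84 mm² overlap (of its 276.30 mm²) is removed, clipping the outline — 2 connected regions; (rotated 30° about Z; rotation is an isometry so areas/perimeters/island counts are preserved). The result has 2 disconnected regions.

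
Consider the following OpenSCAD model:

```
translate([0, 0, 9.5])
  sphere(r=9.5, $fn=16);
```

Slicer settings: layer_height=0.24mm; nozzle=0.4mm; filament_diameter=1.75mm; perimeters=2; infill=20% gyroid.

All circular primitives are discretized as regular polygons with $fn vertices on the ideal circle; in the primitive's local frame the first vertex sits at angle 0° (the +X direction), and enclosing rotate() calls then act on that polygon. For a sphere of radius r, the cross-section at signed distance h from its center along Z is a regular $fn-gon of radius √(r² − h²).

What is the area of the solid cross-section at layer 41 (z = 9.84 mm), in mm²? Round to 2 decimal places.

At z = 9.84 mm: the r=9.5 sphere slices to a regular 16-gon of circumradius 9.494 (√(r²−h²) with h=0.34 from center) (area = (16/2)·9.494²·sin(360°/16) = 275.94 mm²). Overall, the cross-section is a single solid region. Net area = 275.94 mm².

275.94 mm²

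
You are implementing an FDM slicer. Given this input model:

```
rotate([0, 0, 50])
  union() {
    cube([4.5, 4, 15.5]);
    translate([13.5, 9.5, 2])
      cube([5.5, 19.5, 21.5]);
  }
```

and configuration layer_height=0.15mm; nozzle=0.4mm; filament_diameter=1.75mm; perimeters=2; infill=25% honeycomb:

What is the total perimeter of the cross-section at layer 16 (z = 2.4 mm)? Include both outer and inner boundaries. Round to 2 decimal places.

At z = 2.4 mm: the cube is present — its section is the full 4.5×4 rectangle (perimeter 17.00 mm); the cube at (13.5, 9.5) (footprint 5.5×19.5) is included at this height (perimeter 50.00 mm); Merging all regions: the 2 present regions are separate (no shared area or edge), so areas and boundary lengths simply add and each stays a separate island — boundary = 67.00 mm; (whole slice rotated 50° about Z — lengths, areas and connectivity unchanged). Overall, the cross-section has 2 separate islands. Total boundary length (outer) = 67.00 mm.

67.00 mm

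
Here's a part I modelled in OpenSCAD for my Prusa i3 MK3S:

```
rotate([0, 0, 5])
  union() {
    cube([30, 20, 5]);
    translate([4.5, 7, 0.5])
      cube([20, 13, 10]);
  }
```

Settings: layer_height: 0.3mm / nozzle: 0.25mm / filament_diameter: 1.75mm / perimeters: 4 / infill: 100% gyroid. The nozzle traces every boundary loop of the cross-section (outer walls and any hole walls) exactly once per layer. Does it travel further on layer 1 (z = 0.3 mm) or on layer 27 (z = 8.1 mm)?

Layer 1 (z = 0.3): the cube (footprint 30×20) is included at this height (perimeter 100.00 mm); the cube at (4.5, 7) does not reach this height (z outside [0.5, 10.5]); Merging all regions: only the 30×20 cube is present, so the union is just that shape — boundary = 100.00 mm; (rotated 5° about Z; rotation is an isometry so areas/perimeters/island counts are preserved). So its perimeter = 100.00 mm. Layer 27 (z = 8.1): the cube is not intersected at this z (z outside [0, 5]); the cube at (4.5, 7) is present — its section is the full 20×13 rectangle (perimeter 66.00 mm); Combining (union): only the 20×13 cube at (4.5, 7) is present, so the union is just that shape — boundary = 66.00 mm; (whole slice rotated 5° about Z — lengths, areas and connectivity unchanged). So its perimeter = 66.00 mm. Layer 1 is larger (100.00 vs 66.00 mm).

layer 1 (z = 0.3 mm)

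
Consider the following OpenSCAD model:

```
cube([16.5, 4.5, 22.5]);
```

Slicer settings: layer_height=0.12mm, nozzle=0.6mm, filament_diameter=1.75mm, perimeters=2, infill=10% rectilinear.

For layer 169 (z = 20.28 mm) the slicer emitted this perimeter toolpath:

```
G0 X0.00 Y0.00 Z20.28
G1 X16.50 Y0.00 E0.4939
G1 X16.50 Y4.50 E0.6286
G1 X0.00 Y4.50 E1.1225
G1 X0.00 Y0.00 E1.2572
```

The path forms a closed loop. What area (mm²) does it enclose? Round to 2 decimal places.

Apply the shoelace formula to the sequence of (X, Y) vertices; enclosed area = 74.25 mm².

74.25 mm²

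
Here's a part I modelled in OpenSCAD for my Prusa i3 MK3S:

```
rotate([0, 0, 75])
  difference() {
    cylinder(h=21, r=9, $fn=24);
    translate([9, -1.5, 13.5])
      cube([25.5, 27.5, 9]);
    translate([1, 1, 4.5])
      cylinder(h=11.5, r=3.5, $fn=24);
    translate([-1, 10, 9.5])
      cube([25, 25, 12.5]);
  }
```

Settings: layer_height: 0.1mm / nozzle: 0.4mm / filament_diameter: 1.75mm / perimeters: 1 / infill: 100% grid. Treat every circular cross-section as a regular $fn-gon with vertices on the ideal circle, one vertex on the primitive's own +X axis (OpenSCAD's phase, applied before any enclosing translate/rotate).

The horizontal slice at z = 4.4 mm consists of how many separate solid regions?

1

At z = 4.4 mm: the r=9 cylinder contributes a regular 24-gon of circumradius 9; the cube at (9, -1.5) does not reach this height (z outside [13.5, 22.5]); the cylinder at (1, 1) does not reach this height (z outside [4.5, 16]); the cube at (-1, 10) is absent (z outside [9.5, 22]); Taking the first minus the rest: none of the subtracted shapes is present at this height, so the r=9 cylinder is unchanged — 1 connected region; (whole slice rotated 75° about Z — lengths, areas and connectivity unchanged). The result has 1 disconnected region.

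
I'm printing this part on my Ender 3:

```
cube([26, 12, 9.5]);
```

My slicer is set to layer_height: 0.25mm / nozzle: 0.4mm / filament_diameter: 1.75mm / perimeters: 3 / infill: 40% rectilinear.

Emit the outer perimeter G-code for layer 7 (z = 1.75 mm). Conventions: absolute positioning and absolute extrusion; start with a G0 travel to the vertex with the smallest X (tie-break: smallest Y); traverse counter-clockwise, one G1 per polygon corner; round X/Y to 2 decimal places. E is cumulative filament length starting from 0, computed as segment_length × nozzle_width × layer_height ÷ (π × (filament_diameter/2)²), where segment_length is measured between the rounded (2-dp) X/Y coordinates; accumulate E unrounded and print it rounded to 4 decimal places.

At z = 1.75 mm: the 26×12 cube contributes its full rectangle. The outline is a single polygon with 4 vertices. Extrusion per mm of travel: 0.4 × 0.25 / (π × 0.875²) = 0.041575. Accumulating E over each segment gives final E = 3.1597.

G0 X0.00 Y0.00 Z1.75
G1 X26.00 Y0.00 E1.0810
G1 X26.00 Y12.00 E1.5799
G1 X0.00 Y12.00 E2.6608
G1 X0.00 Y0.00 E3.1597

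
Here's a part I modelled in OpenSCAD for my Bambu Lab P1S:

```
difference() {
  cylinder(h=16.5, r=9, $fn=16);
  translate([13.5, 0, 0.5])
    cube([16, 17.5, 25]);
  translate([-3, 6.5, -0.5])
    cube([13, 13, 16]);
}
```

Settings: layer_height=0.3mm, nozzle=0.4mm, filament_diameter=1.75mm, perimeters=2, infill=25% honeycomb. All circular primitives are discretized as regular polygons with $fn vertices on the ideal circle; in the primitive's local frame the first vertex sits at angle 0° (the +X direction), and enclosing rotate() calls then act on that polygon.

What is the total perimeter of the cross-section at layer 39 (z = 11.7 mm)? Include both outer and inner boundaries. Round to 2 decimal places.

At z = 11.7 mm: the cylinder: section is a regular 16-gon, circumradius r=9 (perimeter = 2·16·9.000·sin(180°/16) = 56.19 mm); the 16×17.5 cube at (13.5, 0) contributes its full rectangle (perimeter 67.00 mm); the 13×13 cube at (-3, 6.5) contributes its full rectangle (perimeter 52.00 mm); Subtracting the remaining from the first: starting from the r=9 cylinder, the 16×17.5 cube at (13.5, 0) misses the remaining region (no effect); the 13×13 cube at (-3, 6.5) partially overlaps it — only the 16.50 mm² overlap (of its 169.00 mm²) is removed, clipping the outline — boundary = 57.41 mm. Overall, the cross-section is a single solid region. Total boundary length (outer) = 57.41 mm.

57.41 mm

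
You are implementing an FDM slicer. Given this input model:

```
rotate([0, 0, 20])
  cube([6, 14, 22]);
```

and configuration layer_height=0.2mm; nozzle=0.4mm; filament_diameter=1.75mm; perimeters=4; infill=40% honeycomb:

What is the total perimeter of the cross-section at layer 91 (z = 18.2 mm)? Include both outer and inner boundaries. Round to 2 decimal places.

40.00 mm

At z = 18.2 mm: the cube is present — its section is the full 6×14 rectangle (perimeter 40.00 mm); (whole slice rotated 20° about Z — lengths, areas and connectivity unchanged). Overall, the cross-section is a single solid region. Total boundary length (outer) = 40.00 mm.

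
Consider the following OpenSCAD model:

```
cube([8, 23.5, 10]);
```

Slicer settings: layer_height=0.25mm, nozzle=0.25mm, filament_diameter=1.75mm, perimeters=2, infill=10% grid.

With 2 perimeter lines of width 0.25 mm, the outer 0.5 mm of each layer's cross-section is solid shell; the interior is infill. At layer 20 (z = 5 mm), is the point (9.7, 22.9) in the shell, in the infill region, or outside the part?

At z = 5 mm: the cube is present — its section is the full 8×23.5 rectangle. Overall, the cross-section is a single solid region. The nearest boundary edge runs (8.00, 0.00)→(8.00, 23.50); distance from the point to it = 1.70 mm. The point is not inside any of the regions above, so it lies outside the cross-section (1.70 mm from the nearest boundary).

outside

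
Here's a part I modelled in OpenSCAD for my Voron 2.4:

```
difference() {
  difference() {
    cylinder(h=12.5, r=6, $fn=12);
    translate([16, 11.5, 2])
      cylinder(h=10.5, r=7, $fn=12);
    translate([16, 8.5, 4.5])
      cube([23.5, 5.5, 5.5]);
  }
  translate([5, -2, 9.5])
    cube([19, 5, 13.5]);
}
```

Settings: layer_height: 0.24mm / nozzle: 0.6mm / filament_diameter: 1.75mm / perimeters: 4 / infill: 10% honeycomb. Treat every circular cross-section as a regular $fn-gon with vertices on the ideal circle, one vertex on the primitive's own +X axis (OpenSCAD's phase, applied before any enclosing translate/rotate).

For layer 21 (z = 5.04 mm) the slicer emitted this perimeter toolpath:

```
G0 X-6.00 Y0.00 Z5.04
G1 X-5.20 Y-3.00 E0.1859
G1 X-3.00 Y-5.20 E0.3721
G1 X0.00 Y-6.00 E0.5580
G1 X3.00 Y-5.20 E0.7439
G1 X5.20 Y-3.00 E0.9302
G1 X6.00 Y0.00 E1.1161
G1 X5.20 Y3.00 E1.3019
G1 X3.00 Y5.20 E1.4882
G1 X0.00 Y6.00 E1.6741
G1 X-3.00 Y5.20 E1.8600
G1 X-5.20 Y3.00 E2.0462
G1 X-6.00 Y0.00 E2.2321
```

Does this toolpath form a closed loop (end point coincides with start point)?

yes

Start point (G0): (-6.00, 0.00). End point (last G1): the path returns to the start — closed.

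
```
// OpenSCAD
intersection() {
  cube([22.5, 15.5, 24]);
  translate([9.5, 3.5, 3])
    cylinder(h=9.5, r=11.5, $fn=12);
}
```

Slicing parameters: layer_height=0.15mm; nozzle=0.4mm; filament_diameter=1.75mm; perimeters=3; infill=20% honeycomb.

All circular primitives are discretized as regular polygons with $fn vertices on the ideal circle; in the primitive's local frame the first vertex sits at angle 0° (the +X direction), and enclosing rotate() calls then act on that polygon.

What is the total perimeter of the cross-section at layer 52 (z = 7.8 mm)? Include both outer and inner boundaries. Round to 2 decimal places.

62.51 mm

At z = 7.8 mm: the 22.5×15.5 cube contributes its full rectangle (perimeter 76.00 mm); the cylinder at (9.5, 3.5): section is a regular 12-gon, circumradius r=11.5 (perimeter = 2·12·11.500·sin(180°/12) = 71.43 mm); Taking the intersection: the r=11.5 cylinder at (9.5, 3.5) partially overlaps the 22.5×15.5 cube; clipping to the common part keeps 263.06 mm² — boundary = 62.51 mm. Overall, the cross-section is a single solid region. Total boundary length (outer) = 62.51 mm.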